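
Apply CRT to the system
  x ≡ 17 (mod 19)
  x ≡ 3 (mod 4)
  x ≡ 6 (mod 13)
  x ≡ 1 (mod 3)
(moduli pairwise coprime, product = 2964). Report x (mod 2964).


Product of moduli M = 19 · 4 · 13 · 3 = 2964.
Merge one congruence at a time:
  Start: x ≡ 17 (mod 19).
  Combine with x ≡ 3 (mod 4); new modulus lcm = 76.
    Write x = 17 + 19·t and substitute into x ≡ 3 (mod 4): 19·t ≡ 3 − 17 = -14 (mod 4).
    Reduce coefficients mod 4: 3·t ≡ 2 (mod 4).
    The inverse of 3 mod 4 is 3 (since 3·3 = 9 = 2·4 + 1), so t ≡ 3·2 = 6 ≡ 2 (mod 4).
    Then x = 17 + 19·2 = 55, valid modulo lcm(19, 4) = 76: x ≡ 55 (mod 76).
  Combine with x ≡ 6 (mod 13); new modulus lcm = 988.
    Write x = 55 + 76·t and substitute into x ≡ 6 (mod 13): 76·t ≡ 6 − 55 = -49 (mod 13).
    Reduce coefficients mod 13: 11·t ≡ 3 (mod 13).
    The inverse of 11 mod 13 is 6 (since 11·6 = 66 = 5·13 + 1), so t ≡ 6·3 = 18 ≡ 5 (mod 13).
    Then x = 55 + 76·5 = 435, valid modulo lcm(76, 13) = 988: x ≡ 435 (mod 988).
  Combine with x ≡ 1 (mod 3); new modulus lcm = 2964.
    Write x = 435 + 988·t and substitute into x ≡ 1 (mod 3): 988·t ≡ 1 − 435 = -434 (mod 3).
    Reduce coefficients mod 3: 1·t ≡ 1 (mod 3).
    So t ≡ 1 (mod 3).
    Then x = 435 + 988·1 = 1423, valid modulo lcm(988, 3) = 2964: x ≡ 1423 (mod 2964).
Verify against each original: 1423 mod 19 = 17, 1423 mod 4 = 3, 1423 mod 13 = 6, 1423 mod 3 = 1.

x ≡ 1423 (mod 2964).


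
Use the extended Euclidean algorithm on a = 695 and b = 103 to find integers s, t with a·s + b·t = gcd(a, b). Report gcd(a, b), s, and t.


Euclidean algorithm on (695, 103) — divide until remainder is 0:
  695 = 6 · 103 + 77
  103 = 1 · 77 + 26
  77 = 2 · 26 + 25
  26 = 1 · 25 + 1
  25 = 25 · 1 + 0
gcd(695, 103) = 1.
Track Bezout coefficients alongside the remainders: start with r₀ = 695 = a·1 + b·0 (s = 1, t = 0) and r₁ = 103 = a·0 + b·1 (s = 0, t = 1); each new remainder r_{k+1} = r_{k-1} − q_k·r_k inherits s_{k+1} = s_{k-1} − q_k·s_k, t_{k+1} = t_{k-1} − q_k·t_k, so r_k = a·s_k + b·t_k at every step:
  q = 6: r = 77, s = 1 − 6·0 = 1, t = 0 − 6·1 = -6  (check: 695·1 + 103·(-6) = 77)
  q = 1: r = 26, s = 0 − 1·1 = -1, t = 1 − 1·(-6) = 7  (check: 695·(-1) + 103·7 = 26)
  q = 2: r = 25, s = 1 − 2·(-1) = 3, t = -6 − 2·7 = -20  (check: 695·3 + 103·(-20) = 25)
  q = 1: r = 1, s = -1 − 1·3 = -4, t = 7 − 1·(-20) = 27  (check: 695·(-4) + 103·27 = 1)
The row with r = 1 (the gcd) gives the Bezout coefficients s = -4, t = 27.
Result: 695 · (-4) + 103 · (27) = 1.

gcd(695, 103) = 1; s = -4, t = 27 (check: 695·(-4) + 103·27 = 1).


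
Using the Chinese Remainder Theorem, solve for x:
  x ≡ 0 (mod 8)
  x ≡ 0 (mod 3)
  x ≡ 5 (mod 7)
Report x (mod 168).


Moduli 8, 3, 7 are pairwise coprime; by CRT there is a unique solution modulo M = 8 · 3 · 7 = 168.
Solve pairwise, accumulating the modulus:
  Start with x ≡ 0 (mod 8).
  Combine with x ≡ 0 (mod 3): since gcd(8, 3) = 1, we get a unique residue mod 24.
    Write x = 0 + 8·t and substitute into x ≡ 0 (mod 3): 8·t ≡ 0 − 0 = 0 (mod 3).
    Reduce coefficients mod 3: 2·t ≡ 0 (mod 3).
    The inverse of 2 mod 3 is 2 (since 2·2 = 4 = 1·3 + 1), so t ≡ 2·0 = 0 ≡ 0 (mod 3).
    Then x = 0 + 8·0 = 0, valid modulo lcm(8, 3) = 24: x ≡ 0 (mod 24).
  Combine with x ≡ 5 (mod 7): since gcd(24, 7) = 1, we get a unique residue mod 168.
    Write x = 0 + 24·t and substitute into x ≡ 5 (mod 7): 24·t ≡ 5 − 0 = 5 (mod 7).
    Reduce coefficients mod 7: 3·t ≡ 5 (mod 7).
    The inverse of 3 mod 7 is 5 (since 3·5 = 15 = 2·7 + 1), so t ≡ 5·5 = 25 ≡ 4 (mod 7).
    Then x = 0 + 24·4 = 96, valid modulo lcm(24, 7) = 168: x ≡ 96 (mod 168).
Verify: 96 mod 8 = 0 ✓, 96 mod 3 = 0 ✓, 96 mod 7 = 5 ✓.

x ≡ 96 (mod 168).


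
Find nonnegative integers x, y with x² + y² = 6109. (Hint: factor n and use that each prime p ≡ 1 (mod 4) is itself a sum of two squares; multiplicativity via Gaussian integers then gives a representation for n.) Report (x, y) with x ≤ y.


Step 1: Factor n = 6109 = 41 · 149.
Step 2: Check the mod-4 condition on each prime factor: 41 ≡ 1 (mod 4), exponent 1; 149 ≡ 1 (mod 4), exponent 1.
All primes ≡ 3 (mod 4) appear to even exponent (or don't appear), so by the two-squares theorem n IS expressible as a sum of two squares.
Step 3: Build a representation. Here n = 41 · 149 is a product of primes ≡ 1 (mod 4). Each prime p ≡ 1 (mod 4) is itself a sum of two squares; find a² by testing p − a² for a perfect square:
  41: 41 − 1² = 40, 41 − 2² = 37, 41 − 3² = 32, 41 − 4² = 25 = 5² ⇒ 41 = 4² + 5².
  149: 149 − 1² = 148, 149 − 2² = 145, 149 − 3² = 140, 149 − 4² = 133, 149 − 5² = 124, 149 − 6² = 113, 149 − 7² = 100 = 10² ⇒ 149 = 7² + 10².
  Combine using the Brahmagupta–Fibonacci identity (a² + b²)(c² + d²) = (ac − bd)² + (ad + bc)² = (ac + bd)² + (ad − bc)²:
  41 · 149 = 6109: from (4² + 5²)(7² + 10²), take (4·7 − 5·10, 4·10 + 5·7) = (28 − 50, 40 + 35) = (-22, 75); dropping signs (only squares matter) gives (22, 75); check 22² + 75² = 484 + 5625 = 6109 ✓.
Step 4: Order so x ≤ y and verify: 22² + 75² = 484 + 5625 = 6109 = n. ✓

n = 6109 = 22² + 75² (one valid representation with x ≤ y).


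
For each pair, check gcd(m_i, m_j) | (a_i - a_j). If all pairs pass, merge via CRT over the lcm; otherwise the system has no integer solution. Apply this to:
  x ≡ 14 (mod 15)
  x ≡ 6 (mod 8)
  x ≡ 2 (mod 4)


Moduli 15, 8, 4 are not pairwise coprime, so CRT works modulo lcm(m_i) when all pairwise compatibility conditions hold.
Pairwise compatibility: gcd(m_i, m_j) must divide a_i - a_j for every pair.
Merge one congruence at a time:
  Start: x ≡ 14 (mod 15).
  Combine with x ≡ 6 (mod 8): gcd(15, 8) = 1; 6 - 14 = -8, which IS divisible by 1, so compatible.
    Write x = 14 + 15·t and substitute into x ≡ 6 (mod 8): 15·t ≡ 6 − 14 = -8 (mod 8).
    Reduce coefficients mod 8: 7·t ≡ 0 (mod 8).
    The inverse of 7 mod 8 is 7 (since 7·7 = 49 = 6·8 + 1), so t ≡ 7·0 = 0 ≡ 0 (mod 8).
    Then x = 14 + 15·0 = 14, valid modulo lcm(15, 8) = 120: x ≡ 14 (mod 120).
  Combine with x ≡ 2 (mod 4): gcd(120, 4) = 4; 2 - 14 = -12, which IS divisible by 4, so compatible.
    Write x = 14 + 120·t and substitute into x ≡ 2 (mod 4): 120·t ≡ 2 − 14 = -12 (mod 4).
    Divide the congruence (and modulus) by g = 4: 30·t ≡ -3 (mod 1).
    Modulo 1 every t works; take t = 0.
    Then x = 14 + 120·0 = 14, valid modulo lcm(120, 4) = 120: x ≡ 14 (mod 120).
Verify: 14 mod 15 = 14, 14 mod 8 = 6, 14 mod 4 = 2.

x ≡ 14 (mod 120).


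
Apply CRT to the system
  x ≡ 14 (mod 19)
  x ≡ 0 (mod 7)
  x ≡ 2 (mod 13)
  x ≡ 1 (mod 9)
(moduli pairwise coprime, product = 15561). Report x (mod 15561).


Product of moduli M = 19 · 7 · 13 · 9 = 15561.
Merge one congruence at a time:
  Start: x ≡ 14 (mod 19).
  Combine with x ≡ 0 (mod 7); new modulus lcm = 133.
    Write x = 14 + 19·t and substitute into x ≡ 0 (mod 7): 19·t ≡ 0 − 14 = -14 (mod 7).
    Reduce coefficients mod 7: 5·t ≡ 0 (mod 7).
    The inverse of 5 mod 7 is 3 (since 5·3 = 15 = 2·7 + 1), so t ≡ 3·0 = 0 ≡ 0 (mod 7).
    Then x = 14 + 19·0 = 14, valid modulo lcm(19, 7) = 133: x ≡ 14 (mod 133).
  Combine with x ≡ 2 (mod 13); new modulus lcm = 1729.
    Write x = 14 + 133·t and substitute into x ≡ 2 (mod 13): 133·t ≡ 2 − 14 = -12 (mod 13).
    Reduce coefficients mod 13: 3·t ≡ 1 (mod 13).
    The inverse of 3 mod 13 is 9 (since 3·9 = 27 = 2·13 + 1), so t ≡ 9·1 = 9 ≡ 9 (mod 13).
    Then x = 14 + 133·9 = 1211, valid modulo lcm(133, 13) = 1729: x ≡ 1211 (mod 1729).
  Combine with x ≡ 1 (mod 9); new modulus lcm = 15561.
    Write x = 1211 + 1729·t and substitute into x ≡ 1 (mod 9): 1729·t ≡ 1 − 1211 = -1210 (mod 9).
    Reduce coefficients mod 9: 1·t ≡ 5 (mod 9).
    So t ≡ 5 (mod 9).
    Then x = 1211 + 1729·5 = 9856, valid modulo lcm(1729, 9) = 15561: x ≡ 9856 (mod 15561).
Verify against each original: 9856 mod 19 = 14, 9856 mod 7 = 0, 9856 mod 13 = 2, 9856 mod 9 = 1.

x ≡ 9856 (mod 15561).


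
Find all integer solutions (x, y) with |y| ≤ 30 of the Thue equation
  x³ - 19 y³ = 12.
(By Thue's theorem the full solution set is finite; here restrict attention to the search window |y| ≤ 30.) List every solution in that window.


The equation is x³ - 19y³ = 12. For fixed y, x³ = 19·y³ + 12, so a solution requires the RHS to be a perfect cube.
Strategy: iterate y from -30 to 30, compute RHS = 19·y³ + 12, and check whether it is a (positive or negative) perfect cube.
Check small values of y:
  y = 0: RHS = 12 is not a perfect cube.
  y = 1: RHS = 31 is not a perfect cube.
  y = -1: RHS = -7 is not a perfect cube.
  y = 2: RHS = 164 is not a perfect cube.
  y = -2: RHS = -140 is not a perfect cube.
  y = 3: RHS = 525 is not a perfect cube.
  y = -3: RHS = -501 is not a perfect cube.
Continuing the search up to |y| = 30 finds no solutions either.
No (x, y) in the scanned range satisfies the equation.

No integer solutions with |y| ≤ 30.


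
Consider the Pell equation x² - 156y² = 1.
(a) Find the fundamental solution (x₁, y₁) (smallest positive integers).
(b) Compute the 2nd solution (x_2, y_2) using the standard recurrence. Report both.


Step 1: Find the fundamental solution (x₁, y₁) of x² - 156y² = 1.
  Expand √156 as a continued fraction. a₀ = ⌊√156⌋ = 12; iterate m_{k+1} = d_k·a_k − m_k, d_{k+1} = (156 − m_{k+1}²)/d_k, a_{k+1} = ⌊(a₀ + m_{k+1})/d_{k+1}⌋ (starting m₀ = 0, d₀ = 1), with convergents p_k = a_k·p_{k-1} + p_{k-2}, q_k = a_k·q_{k-1} + q_{k-2} (p₋₁ = 1, q₋₁ = 0):
  k = 0: a₀ = 12; p₀/q₀ = 12/1; p₀² − 156·q₀² = 144 − 156 = -12.
  k = 1: m = 12, d = 12, a = ⌊(12 + 12)/12⌋ = 2; p/q = (2·12 + 1)/(2·1 + 0) = 25/2; p² − 156·q² = 625 − 624 = 1.
  The first convergent with p² − 156·q² = 1 gives the fundamental solution (x₁, y₁) = (25, 2).
Step 2: Apply the recurrence (x_{n+1}, y_{n+1}) = (x₁x_n + 156y₁y_n, x₁y_n + y₁x_n) repeatedly.
  From (x_1, y_1) = (25, 2): x_2 = 25·25 + 156·2·2 = 1249; y_2 = 25·2 + 2·25 = 100.
Step 3: Verify x_2² - 156·y_2² = 1560001 - 1560000 = 1 (should be 1). ✓

(x_1, y_1) = (25, 2); (x_2, y_2) = (1249, 100).


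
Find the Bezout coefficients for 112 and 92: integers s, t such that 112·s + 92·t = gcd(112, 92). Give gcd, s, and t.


Euclidean algorithm on (112, 92) — divide until remainder is 0:
  112 = 1 · 92 + 20
  92 = 4 · 20 + 12
  20 = 1 · 12 + 8
  12 = 1 · 8 + 4
  8 = 2 · 4 + 0
gcd(112, 92) = 4.
Track Bezout coefficients alongside the remainders: start with r₀ = 112 = a·1 + b·0 (s = 1, t = 0) and r₁ = 92 = a·0 + b·1 (s = 0, t = 1); each new remainder r_{k+1} = r_{k-1} − q_k·r_k inherits s_{k+1} = s_{k-1} − q_k·s_k, t_{k+1} = t_{k-1} − q_k·t_k, so r_k = a·s_k + b·t_k at every step:
  q = 1: r = 20, s = 1 − 1·0 = 1, t = 0 − 1·1 = -1  (check: 112·1 + 92·(-1) = 20)
  q = 4: r = 12, s = 0 − 4·1 = -4, t = 1 − 4·(-1) = 5  (check: 112·(-4) + 92·5 = 12)
  q = 1: r = 8, s = 1 − 1·(-4) = 5, t = -1 − 1·5 = -6  (check: 112·5 + 92·(-6) = 8)
  q = 1: r = 4, s = -4 − 1·5 = -9, t = 5 − 1·(-6) = 11  (check: 112·(-9) + 92·11 = 4)
The row with r = 4 (the gcd) gives the Bezout coefficients s = -9, t = 11.
Result: 112 · (-9) + 92 · (11) = 4.

gcd(112, 92) = 4; s = -9, t = 11 (check: 112·(-9) + 92·11 = 4).


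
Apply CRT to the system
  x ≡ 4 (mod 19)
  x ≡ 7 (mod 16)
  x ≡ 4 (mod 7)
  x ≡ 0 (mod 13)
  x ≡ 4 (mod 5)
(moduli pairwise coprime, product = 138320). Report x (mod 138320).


Product of moduli M = 19 · 16 · 7 · 13 · 5 = 138320.
Merge one congruence at a time:
  Start: x ≡ 4 (mod 19).
  Combine with x ≡ 7 (mod 16); new modulus lcm = 304.
    Write x = 4 + 19·t and substitute into x ≡ 7 (mod 16): 19·t ≡ 7 − 4 = 3 (mod 16).
    Reduce coefficients mod 16: 3·t ≡ 3 (mod 16).
    The inverse of 3 mod 16 is 11 (since 3·11 = 33 = 2·16 + 1), so t ≡ 11·3 = 33 ≡ 1 (mod 16).
    Then x = 4 + 19·1 = 23, valid modulo lcm(19, 16) = 304: x ≡ 23 (mod 304).
  Combine with x ≡ 4 (mod 7); new modulus lcm = 2128.
    Write x = 23 + 304·t and substitute into x ≡ 4 (mod 7): 304·t ≡ 4 − 23 = -19 (mod 7).
    Reduce coefficients mod 7: 3·t ≡ 2 (mod 7).
    The inverse of 3 mod 7 is 5 (since 3·5 = 15 = 2·7 + 1), so t ≡ 5·2 = 10 ≡ 3 (mod 7).
    Then x = 23 + 304·3 = 935, valid modulo lcm(304, 7) = 2128: x ≡ 935 (mod 2128).
  Combine with x ≡ 0 (mod 13); new modulus lcm = 27664.
    Write x = 935 + 2128·t and substitute into x ≡ 0 (mod 13): 2128·t ≡ 0 − 935 = -935 (mod 13).
    Reduce coefficients mod 13: 9·t ≡ 1 (mod 13).
    The inverse of 9 mod 13 is 3 (since 9·3 = 27 = 2·13 + 1), so t ≡ 3·1 = 3 ≡ 3 (mod 13).
    Then x = 935 + 2128·3 = 7319, valid modulo lcm(2128, 13) = 27664: x ≡ 7319 (mod 27664).
  Combine with x ≡ 4 (mod 5); new modulus lcm = 138320.
    Write x = 7319 + 27664·t and substitute into x ≡ 4 (mod 5): 27664·t ≡ 4 − 7319 = -7315 (mod 5).
    Reduce coefficients mod 5: 4·t ≡ 0 (mod 5).
    The inverse of 4 mod 5 is 4 (since 4·4 = 16 = 3·5 + 1), so t ≡ 4·0 = 0 ≡ 0 (mod 5).
    Then x = 7319 + 27664·0 = 7319, valid modulo lcm(27664, 5) = 138320: x ≡ 7319 (mod 138320).
Verify against each original: 7319 mod 19 = 4, 7319 mod 16 = 7, 7319 mod 7 = 4, 7319 mod 13 = 0, 7319 mod 5 = 4.

x ≡ 7319 (mod 138320).


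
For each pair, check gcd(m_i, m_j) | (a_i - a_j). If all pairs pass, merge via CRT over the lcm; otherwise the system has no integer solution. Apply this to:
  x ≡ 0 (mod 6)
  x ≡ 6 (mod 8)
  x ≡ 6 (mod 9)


Moduli 6, 8, 9 are not pairwise coprime, so CRT works modulo lcm(m_i) when all pairwise compatibility conditions hold.
Pairwise compatibility: gcd(m_i, m_j) must divide a_i - a_j for every pair.
Merge one congruence at a time:
  Start: x ≡ 0 (mod 6).
  Combine with x ≡ 6 (mod 8): gcd(6, 8) = 2; 6 - 0 = 6, which IS divisible by 2, so compatible.
    Write x = 0 + 6·t and substitute into x ≡ 6 (mod 8): 6·t ≡ 6 − 0 = 6 (mod 8).
    Divide the congruence (and modulus) by g = 2: 3·t ≡ 3 (mod 4).
    The inverse of 3 mod 4 is 3 (since 3·3 = 9 = 2·4 + 1), so t ≡ 3·3 = 9 ≡ 1 (mod 4).
    Then x = 0 + 6·1 = 6, valid modulo lcm(6, 8) = 24: x ≡ 6 (mod 24).
  Combine with x ≡ 6 (mod 9): gcd(24, 9) = 3; 6 - 6 = 0, which IS divisible by 3, so compatible.
    Write x = 6 + 24·t and substitute into x ≡ 6 (mod 9): 24·t ≡ 6 − 6 = 0 (mod 9).
    Divide the congruence (and modulus) by g = 3: 8·t ≡ 0 (mod 3).
    Reduce coefficients mod 3: 2·t ≡ 0 (mod 3).
    The inverse of 2 mod 3 is 2 (since 2·2 = 4 = 1·3 + 1), so t ≡ 2·0 = 0 ≡ 0 (mod 3).
    Then x = 6 + 24·0 = 6, valid modulo lcm(24, 9) = 72: x ≡ 6 (mod 72).
Verify: 6 mod 6 = 0, 6 mod 8 = 6, 6 mod 9 = 6.

x ≡ 6 (mod 72).


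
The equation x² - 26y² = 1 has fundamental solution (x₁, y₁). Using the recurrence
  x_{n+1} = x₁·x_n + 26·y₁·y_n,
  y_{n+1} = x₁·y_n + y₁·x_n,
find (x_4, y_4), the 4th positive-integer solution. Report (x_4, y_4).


Step 1: Find the fundamental solution (x₁, y₁) of x² - 26y² = 1.
  Expand √26 as a continued fraction. a₀ = ⌊√26⌋ = 5; iterate m_{k+1} = d_k·a_k − m_k, d_{k+1} = (26 − m_{k+1}²)/d_k, a_{k+1} = ⌊(a₀ + m_{k+1})/d_{k+1}⌋ (starting m₀ = 0, d₀ = 1), with convergents p_k = a_k·p_{k-1} + p_{k-2}, q_k = a_k·q_{k-1} + q_{k-2} (p₋₁ = 1, q₋₁ = 0):
  k = 0: a₀ = 5; p₀/q₀ = 5/1; p₀² − 26·q₀² = 25 − 26 = -1.
  k = 1: m = 5, d = 1, a = ⌊(5 + 5)/1⌋ = 10; p/q = (10·5 + 1)/(10·1 + 0) = 51/10; p² − 26·q² = 2601 − 2600 = 1.
  The first convergent with p² − 26·q² = 1 gives the fundamental solution (x₁, y₁) = (51, 10).
Step 2: Apply the recurrence (x_{n+1}, y_{n+1}) = (x₁x_n + 26y₁y_n, x₁y_n + y₁x_n) repeatedly.
  From (x_1, y_1) = (51, 10): x_2 = 51·51 + 26·10·10 = 5201; y_2 = 51·10 + 10·51 = 1020.
  From (x_2, y_2) = (5201, 1020): x_3 = 51·5201 + 26·10·1020 = 530451; y_3 = 51·1020 + 10·5201 = 104030.
  From (x_3, y_3) = (530451, 104030): x_4 = 51·530451 + 26·10·104030 = 54100801; y_4 = 51·104030 + 10·530451 = 10610040.
Step 3: Verify x_4² - 26·y_4² = 2926896668841601 - 2926896668841600 = 1 (should be 1). ✓

(x_1, y_1) = (51, 10); (x_4, y_4) = (54100801, 10610040).


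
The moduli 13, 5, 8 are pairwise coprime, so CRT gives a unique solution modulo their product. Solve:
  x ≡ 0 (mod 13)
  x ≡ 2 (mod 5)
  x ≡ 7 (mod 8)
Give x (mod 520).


Moduli 13, 5, 8 are pairwise coprime; by CRT there is a unique solution modulo M = 13 · 5 · 8 = 520.
Solve pairwise, accumulating the modulus:
  Start with x ≡ 0 (mod 13).
  Combine with x ≡ 2 (mod 5): since gcd(13, 5) = 1, we get a unique residue mod 65.
    Write x = 0 + 13·t and substitute into x ≡ 2 (mod 5): 13·t ≡ 2 − 0 = 2 (mod 5).
    Reduce coefficients mod 5: 3·t ≡ 2 (mod 5).
    The inverse of 3 mod 5 is 2 (since 3·2 = 6 = 1·5 + 1), so t ≡ 2·2 = 4 ≡ 4 (mod 5).
    Then x = 0 + 13·4 = 52, valid modulo lcm(13, 5) = 65: x ≡ 52 (mod 65).
  Combine with x ≡ 7 (mod 8): since gcd(65, 8) = 1, we get a unique residue mod 520.
    Write x = 52 + 65·t and substitute into x ≡ 7 (mod 8): 65·t ≡ 7 − 52 = -45 (mod 8).
    Reduce coefficients mod 8: 1·t ≡ 3 (mod 8).
    So t ≡ 3 (mod 8).
    Then x = 52 + 65·3 = 247, valid modulo lcm(65, 8) = 520: x ≡ 247 (mod 520).
Verify: 247 mod 13 = 0 ✓, 247 mod 5 = 2 ✓, 247 mod 8 = 7 ✓.

x ≡ 247 (mod 520).


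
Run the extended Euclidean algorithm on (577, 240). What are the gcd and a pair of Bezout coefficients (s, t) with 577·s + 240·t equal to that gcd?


Euclidean algorithm on (577, 240) — divide until remainder is 0:
  577 = 2 · 240 + 97
  240 = 2 · 97 + 46
  97 = 2 · 46 + 5
  46 = 9 · 5 + 1
  5 = 5 · 1 + 0
gcd(577, 240) = 1.
Track Bezout coefficients alongside the remainders: start with r₀ = 577 = a·1 + b·0 (s = 1, t = 0) and r₁ = 240 = a·0 + b·1 (s = 0, t = 1); each new remainder r_{k+1} = r_{k-1} − q_k·r_k inherits s_{k+1} = s_{k-1} − q_k·s_k, t_{k+1} = t_{k-1} − q_k·t_k, so r_k = a·s_k + b·t_k at every step:
  q = 2: r = 97, s = 1 − 2·0 = 1, t = 0 − 2·1 = -2  (check: 577·1 + 240·(-2) = 97)
  q = 2: r = 46, s = 0 − 2·1 = -2, t = 1 − 2·(-2) = 5  (check: 577·(-2) + 240·5 = 46)
  q = 2: r = 5, s = 1 − 2·(-2) = 5, t = -2 − 2·5 = -12  (check: 577·5 + 240·(-12) = 5)
  q = 9: r = 1, s = -2 − 9·5 = -47, t = 5 − 9·(-12) = 113  (check: 577·(-47) + 240·113 = 1)
The row with r = 1 (the gcd) gives the Bezout coefficients s = -47, t = 113.
Result: 577 · (-47) + 240 · (113) = 1.

gcd(577, 240) = 1; s = -47, t = 113 (check: 577·(-47) + 240·113 = 1).


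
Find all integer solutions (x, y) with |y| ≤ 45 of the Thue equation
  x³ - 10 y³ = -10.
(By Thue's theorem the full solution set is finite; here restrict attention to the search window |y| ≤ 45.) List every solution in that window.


The equation is x³ - 10y³ = -10. For fixed y, x³ = 10·y³ − 10, so a solution requires the RHS to be a perfect cube.
Strategy: iterate y from -45 to 45, compute RHS = 10·y³ − 10, and check whether it is a (positive or negative) perfect cube.
Check small values of y:
  y = 0: RHS = -10 is not a perfect cube.
  y = 1: RHS = 0 = (0)³ ⇒ x = 0 works.
  y = -1: RHS = -20 is not a perfect cube.
  y = 2: RHS = 70 is not a perfect cube.
  y = -2: RHS = -90 is not a perfect cube.
  y = 3: RHS = 260 is not a perfect cube.
  y = -3: RHS = -280 is not a perfect cube.
Continuing the search up to |y| = 45 finds no further solutions beyond those listed.
Collected solutions: (0, 1).

Solutions (with |y| ≤ 45): (0, 1).


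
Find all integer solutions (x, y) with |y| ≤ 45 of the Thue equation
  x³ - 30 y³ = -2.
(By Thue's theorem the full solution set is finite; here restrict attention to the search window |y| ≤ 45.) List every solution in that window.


The equation is x³ - 30y³ = -2. For fixed y, x³ = 30·y³ − 2, so a solution requires the RHS to be a perfect cube.
Strategy: iterate y from -45 to 45, compute RHS = 30·y³ − 2, and check whether it is a (positive or negative) perfect cube.
Check small values of y:
  y = 0: RHS = -2 is not a perfect cube.
  y = 1: RHS = 28 is not a perfect cube.
  y = -1: RHS = -32 is not a perfect cube.
  y = 2: RHS = 238 is not a perfect cube.
  y = -2: RHS = -242 is not a perfect cube.
  y = 3: RHS = 808 is not a perfect cube.
  y = -3: RHS = -812 is not a perfect cube.
Continuing the search up to |y| = 45 finds no solutions either.
No (x, y) in the scanned range satisfies the equation.

No integer solutions with |y| ≤ 45.


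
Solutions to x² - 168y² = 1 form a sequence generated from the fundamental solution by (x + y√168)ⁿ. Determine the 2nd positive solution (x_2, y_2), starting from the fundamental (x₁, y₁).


Step 1: Find the fundamental solution (x₁, y₁) of x² - 168y² = 1.
  Expand √168 as a continued fraction. a₀ = ⌊√168⌋ = 12; iterate m_{k+1} = d_k·a_k − m_k, d_{k+1} = (168 − m_{k+1}²)/d_k, a_{k+1} = ⌊(a₀ + m_{k+1})/d_{k+1}⌋ (starting m₀ = 0, d₀ = 1), with convergents p_k = a_k·p_{k-1} + p_{k-2}, q_k = a_k·q_{k-1} + q_{k-2} (p₋₁ = 1, q₋₁ = 0):
  k = 0: a₀ = 12; p₀/q₀ = 12/1; p₀² − 168·q₀² = 144 − 168 = -24.
  k = 1: m = 12, d = 24, a = ⌊(12 + 12)/24⌋ = 1; p/q = (1·12 + 1)/(1·1 + 0) = 13/1; p² − 168·q² = 169 − 168 = 1.
  The first convergent with p² − 168·q² = 1 gives the fundamental solution (x₁, y₁) = (13, 1).
Step 2: Apply the recurrence (x_{n+1}, y_{n+1}) = (x₁x_n + 168y₁y_n, x₁y_n + y₁x_n) repeatedly.
  From (x_1, y_1) = (13, 1): x_2 = 13·13 + 168·1·1 = 337; y_2 = 13·1 + 1·13 = 26.
Step 3: Verify x_2² - 168·y_2² = 113569 - 113568 = 1 (should be 1). ✓

(x_1, y_1) = (13, 1); (x_2, y_2) = (337, 26).


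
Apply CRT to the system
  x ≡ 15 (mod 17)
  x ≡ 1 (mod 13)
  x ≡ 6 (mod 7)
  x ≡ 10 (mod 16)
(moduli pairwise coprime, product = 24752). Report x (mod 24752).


Product of moduli M = 17 · 13 · 7 · 16 = 24752.
Merge one congruence at a time:
  Start: x ≡ 15 (mod 17).
  Combine with x ≡ 1 (mod 13); new modulus lcm = 221.
    Write x = 15 + 17·t and substitute into x ≡ 1 (mod 13): 17·t ≡ 1 − 15 = -14 (mod 13).
    Reduce coefficients mod 13: 4·t ≡ 12 (mod 13).
    The inverse of 4 mod 13 is 10 (since 4·10 = 40 = 3·13 + 1), so t ≡ 10·12 = 120 ≡ 3 (mod 13).
    Then x = 15 + 17·3 = 66, valid modulo lcm(17, 13) = 221: x ≡ 66 (mod 221).
  Combine with x ≡ 6 (mod 7); new modulus lcm = 1547.
    Write x = 66 + 221·t and substitute into x ≡ 6 (mod 7): 221·t ≡ 6 − 66 = -60 (mod 7).
    Reduce coefficients mod 7: 4·t ≡ 3 (mod 7).
    The inverse of 4 mod 7 is 2 (since 4·2 = 8 = 1·7 + 1), so t ≡ 2·3 = 6 ≡ 6 (mod 7).
    Then x = 66 + 221·6 = 1392, valid modulo lcm(221, 7) = 1547: x ≡ 1392 (mod 1547).
  Combine with x ≡ 10 (mod 16); new modulus lcm = 24752.
    Write x = 1392 + 1547·t and substitute into x ≡ 10 (mod 16): 1547·t ≡ 10 − 1392 = -1382 (mod 16).
    Reduce coefficients mod 16: 11·t ≡ 10 (mod 16).
    The inverse of 11 mod 16 is 3 (since 11·3 = 33 = 2·16 + 1), so t ≡ 3·10 = 30 ≡ 14 (mod 16).
    Then x = 1392 + 1547·14 = 23050, valid modulo lcm(1547, 16) = 24752: x ≡ 23050 (mod 24752).
Verify against each original: 23050 mod 17 = 15, 23050 mod 13 = 1, 23050 mod 7 = 6, 23050 mod 16 = 10.

x ≡ 23050 (mod 24752).


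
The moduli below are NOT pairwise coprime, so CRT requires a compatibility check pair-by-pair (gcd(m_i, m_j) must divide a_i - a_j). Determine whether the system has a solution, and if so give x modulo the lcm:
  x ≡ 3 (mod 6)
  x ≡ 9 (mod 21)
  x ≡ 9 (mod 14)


Moduli 6, 21, 14 are not pairwise coprime, so CRT works modulo lcm(m_i) when all pairwise compatibility conditions hold.
Pairwise compatibility: gcd(m_i, m_j) must divide a_i - a_j for every pair.
Merge one congruence at a time:
  Start: x ≡ 3 (mod 6).
  Combine with x ≡ 9 (mod 21): gcd(6, 21) = 3; 9 - 3 = 6, which IS divisible by 3, so compatible.
    Write x = 3 + 6·t and substitute into x ≡ 9 (mod 21): 6·t ≡ 9 − 3 = 6 (mod 21).
    Divide the congruence (and modulus) by g = 3: 2·t ≡ 2 (mod 7).
    The inverse of 2 mod 7 is 4 (since 2·4 = 8 = 1·7 + 1), so t ≡ 4·2 = 8 ≡ 1 (mod 7).
    Then x = 3 + 6·1 = 9, valid modulo lcm(6, 21) = 42: x ≡ 9 (mod 42).
  Combine with x ≡ 9 (mod 14): gcd(42, 14) = 14; 9 - 9 = 0, which IS divisible by 14, so compatible.
    Write x = 9 + 42·t and substitute into x ≡ 9 (mod 14): 42·t ≡ 9 − 9 = 0 (mod 14).
    Divide the congruence (and modulus) by g = 14: 3·t ≡ 0 (mod 1).
    Modulo 1 every t works; take t = 0.
    Then x = 9 + 42·0 = 9, valid modulo lcm(42, 14) = 42: x ≡ 9 (mod 42).
Verify: 9 mod 6 = 3, 9 mod 21 = 9, 9 mod 14 = 9.

x ≡ 9 (mod 42).


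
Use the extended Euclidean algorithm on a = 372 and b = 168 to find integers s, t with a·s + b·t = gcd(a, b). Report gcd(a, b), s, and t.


Euclidean algorithm on (372, 168) — divide until remainder is 0:
  372 = 2 · 168 + 36
  168 = 4 · 36 + 24
  36 = 1 · 24 + 12
  24 = 2 · 12 + 0
gcd(372, 168) = 12.
Track Bezout coefficients alongside the remainders: start with r₀ = 372 = a·1 + b·0 (s = 1, t = 0) and r₁ = 168 = a·0 + b·1 (s = 0, t = 1); each new remainder r_{k+1} = r_{k-1} − q_k·r_k inherits s_{k+1} = s_{k-1} − q_k·s_k, t_{k+1} = t_{k-1} − q_k·t_k, so r_k = a·s_k + b·t_k at every step:
  q = 2: r = 36, s = 1 − 2·0 = 1, t = 0 − 2·1 = -2  (check: 372·1 + 168·(-2) = 36)
  q = 4: r = 24, s = 0 − 4·1 = -4, t = 1 − 4·(-2) = 9  (check: 372·(-4) + 168·9 = 24)
  q = 1: r = 12, s = 1 − 1·(-4) = 5, t = -2 − 1·9 = -11  (check: 372·5 + 168·(-11) = 12)
The row with r = 12 (the gcd) gives the Bezout coefficients s = 5, t = -11.
Result: 372 · (5) + 168 · (-11) = 12.

gcd(372, 168) = 12; s = 5, t = -11 (check: 372·5 + 168·(-11) = 12).


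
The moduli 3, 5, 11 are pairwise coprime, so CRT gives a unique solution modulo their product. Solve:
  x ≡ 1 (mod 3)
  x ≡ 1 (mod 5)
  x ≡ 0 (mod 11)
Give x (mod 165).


Moduli 3, 5, 11 are pairwise coprime; by CRT there is a unique solution modulo M = 3 · 5 · 11 = 165.
Solve pairwise, accumulating the modulus:
  Start with x ≡ 1 (mod 3).
  Combine with x ≡ 1 (mod 5): since gcd(3, 5) = 1, we get a unique residue mod 15.
    Write x = 1 + 3·t and substitute into x ≡ 1 (mod 5): 3·t ≡ 1 − 1 = 0 (mod 5).
    The inverse of 3 mod 5 is 2 (since 3·2 = 6 = 1·5 + 1), so t ≡ 2·0 = 0 ≡ 0 (mod 5).
    Then x = 1 + 3·0 = 1, valid modulo lcm(3, 5) = 15: x ≡ 1 (mod 15).
  Combine with x ≡ 0 (mod 11): since gcd(15, 11) = 1, we get a unique residue mod 165.
    Write x = 1 + 15·t and substitute into x ≡ 0 (mod 11): 15·t ≡ 0 − 1 = -1 (mod 11).
    Reduce coefficients mod 11: 4·t ≡ 10 (mod 11).
    The inverse of 4 mod 11 is 3 (since 4·3 = 12 = 1·11 + 1), so t ≡ 3·10 = 30 ≡ 8 (mod 11).
    Then x = 1 + 15·8 = 121, valid modulo lcm(15, 11) = 165: x ≡ 121 (mod 165).
Verify: 121 mod 3 = 1 ✓, 121 mod 5 = 1 ✓, 121 mod 11 = 0 ✓.

x ≡ 121 (mod 165).


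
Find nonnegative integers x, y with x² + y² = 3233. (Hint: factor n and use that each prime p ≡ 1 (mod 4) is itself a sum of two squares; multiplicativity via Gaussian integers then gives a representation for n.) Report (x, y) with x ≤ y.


Step 1: Factor n = 3233 = 53 · 61.
Step 2: Check the mod-4 condition on each prime factor: 53 ≡ 1 (mod 4), exponent 1; 61 ≡ 1 (mod 4), exponent 1.
All primes ≡ 3 (mod 4) appear to even exponent (or don't appear), so by the two-squares theorem n IS expressible as a sum of two squares.
Step 3: Build a representation. Here n = 53 · 61 is a product of primes ≡ 1 (mod 4). Each prime p ≡ 1 (mod 4) is itself a sum of two squares; find a² by testing p − a² for a perfect square:
  53: 53 − 1² = 52, 53 − 2² = 49 = 7² ⇒ 53 = 2² + 7².
  61: 61 − 1² = 60, 61 − 2² = 57, 61 − 3² = 52, 61 − 4² = 45, 61 − 5² = 36 = 6² ⇒ 61 = 5² + 6².
  Combine using the Brahmagupta–Fibonacci identity (a² + b²)(c² + d²) = (ac − bd)² + (ad + bc)² = (ac + bd)² + (ad − bc)²:
  53 · 61 = 3233: from (2² + 7²)(5² + 6²), take (2·5 − 7·6, 2·6 + 7·5) = (10 − 42, 12 + 35) = (-32, 47); dropping signs (only squares matter) gives (32, 47); check 32² + 47² = 1024 + 2209 = 3233 ✓.
Step 4: Order so x ≤ y and verify: 32² + 47² = 1024 + 2209 = 3233 = n. ✓

n = 3233 = 32² + 47² (one valid representation with x ≤ y).


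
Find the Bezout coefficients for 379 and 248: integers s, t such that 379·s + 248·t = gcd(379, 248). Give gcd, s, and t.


Euclidean algorithm on (379, 248) — divide until remainder is 0:
  379 = 1 · 248 + 131
  248 = 1 · 131 + 117
  131 = 1 · 117 + 14
  117 = 8 · 14 + 5
  14 = 2 · 5 + 4
  5 = 1 · 4 + 1
  4 = 4 · 1 + 0
gcd(379, 248) = 1.
Track Bezout coefficients alongside the remainders: start with r₀ = 379 = a·1 + b·0 (s = 1, t = 0) and r₁ = 248 = a·0 + b·1 (s = 0, t = 1); each new remainder r_{k+1} = r_{k-1} − q_k·r_k inherits s_{k+1} = s_{k-1} − q_k·s_k, t_{k+1} = t_{k-1} − q_k·t_k, so r_k = a·s_k + b·t_k at every step:
  q = 1: r = 131, s = 1 − 1·0 = 1, t = 0 − 1·1 = -1  (check: 379·1 + 248·(-1) = 131)
  q = 1: r = 117, s = 0 − 1·1 = -1, t = 1 − 1·(-1) = 2  (check: 379·(-1) + 248·2 = 117)
  q = 1: r = 14, s = 1 − 1·(-1) = 2, t = -1 − 1·2 = -3  (check: 379·2 + 248·(-3) = 14)
  q = 8: r = 5, s = -1 − 8·2 = -17, t = 2 − 8·(-3) = 26  (check: 379·(-17) + 248·26 = 5)
  q = 2: r = 4, s = 2 − 2·(-17) = 36, t = -3 − 2·26 = -55  (check: 379·36 + 248·(-55) = 4)
  q = 1: r = 1, s = -17 − 1·36 = -53, t = 26 − 1·(-55) = 81  (check: 379·(-53) + 248·81 = 1)
The row with r = 1 (the gcd) gives the Bezout coefficients s = -53, t = 81.
Result: 379 · (-53) + 248 · (81) = 1.

gcd(379, 248) = 1; s = -53, t = 81 (check: 379·(-53) + 248·81 = 1).


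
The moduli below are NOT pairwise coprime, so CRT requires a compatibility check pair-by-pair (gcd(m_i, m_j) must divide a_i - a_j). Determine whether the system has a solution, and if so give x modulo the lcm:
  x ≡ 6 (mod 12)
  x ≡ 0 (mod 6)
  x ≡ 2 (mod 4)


Moduli 12, 6, 4 are not pairwise coprime, so CRT works modulo lcm(m_i) when all pairwise compatibility conditions hold.
Pairwise compatibility: gcd(m_i, m_j) must divide a_i - a_j for every pair.
Merge one congruence at a time:
  Start: x ≡ 6 (mod 12).
  Combine with x ≡ 0 (mod 6): gcd(12, 6) = 6; 0 - 6 = -6, which IS divisible by 6, so compatible.
    Write x = 6 + 12·t and substitute into x ≡ 0 (mod 6): 12·t ≡ 0 − 6 = -6 (mod 6).
    Divide the congruence (and modulus) by g = 6: 2·t ≡ -1 (mod 1).
    Modulo 1 every t works; take t = 0.
    Then x = 6 + 12·0 = 6, valid modulo lcm(12, 6) = 12: x ≡ 6 (mod 12).
  Combine with x ≡ 2 (mod 4): gcd(12, 4) = 4; 2 - 6 = -4, which IS divisible by 4, so compatible.
    Write x = 6 + 12·t and substitute into x ≡ 2 (mod 4): 12·t ≡ 2 − 6 = -4 (mod 4).
    Divide the congruence (and modulus) by g = 4: 3·t ≡ -1 (mod 1).
    Modulo 1 every t works; take t = 0.
    Then x = 6 + 12·0 = 6, valid modulo lcm(12, 4) = 12: x ≡ 6 (mod 12).
Verify: 6 mod 12 = 6, 6 mod 6 = 0, 6 mod 4 = 2.

x ≡ 6 (mod 12).


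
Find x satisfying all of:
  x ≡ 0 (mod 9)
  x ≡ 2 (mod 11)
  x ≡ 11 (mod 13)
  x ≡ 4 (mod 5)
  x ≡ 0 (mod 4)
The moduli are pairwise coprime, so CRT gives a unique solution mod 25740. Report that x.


Product of moduli M = 9 · 11 · 13 · 5 · 4 = 25740.
Merge one congruence at a time:
  Start: x ≡ 0 (mod 9).
  Combine with x ≡ 2 (mod 11); new modulus lcm = 99.
    Write x = 0 + 9·t and substitute into x ≡ 2 (mod 11): 9·t ≡ 2 − 0 = 2 (mod 11).
    The inverse of 9 mod 11 is 5 (since 9·5 = 45 = 4·11 + 1), so t ≡ 5·2 = 10 ≡ 10 (mod 11).
    Then x = 0 + 9·10 = 90, valid modulo lcm(9, 11) = 99: x ≡ 90 (mod 99).
  Combine with x ≡ 11 (mod 13); new modulus lcm = 1287.
    Write x = 90 + 99·t and substitute into x ≡ 11 (mod 13): 99·t ≡ 11 − 90 = -79 (mod 13).
    Reduce coefficients mod 13: 8·t ≡ 12 (mod 13).
    The inverse of 8 mod 13 is 5 (since 8·5 = 40 = 3·13 + 1), so t ≡ 5·12 = 60 ≡ 8 (mod 13).
    Then x = 90 + 99·8 = 882, valid modulo lcm(99, 13) = 1287: x ≡ 882 (mod 1287).
  Combine with x ≡ 4 (mod 5); new modulus lcm = 6435.
    Write x = 882 + 1287·t and substitute into x ≡ 4 (mod 5): 1287·t ≡ 4 − 882 = -878 (mod 5).
    Reduce coefficients mod 5: 2·t ≡ 2 (mod 5).
    The inverse of 2 mod 5 is 3 (since 2·3 = 6 = 1·5 + 1), so t ≡ 3·2 = 6 ≡ 1 (mod 5).
    Then x = 882 + 1287·1 = 2169, valid modulo lcm(1287, 5) = 6435: x ≡ 2169 (mod 6435).
  Combine with x ≡ 0 (mod 4); new modulus lcm = 25740.
    Write x = 2169 + 6435·t and substitute into x ≡ 0 (mod 4): 6435·t ≡ 0 − 2169 = -2169 (mod 4).
    Reduce coefficients mod 4: 3·t ≡ 3 (mod 4).
    The inverse of 3 mod 4 is 3 (since 3·3 = 9 = 2·4 + 1), so t ≡ 3·3 = 9 ≡ 1 (mod 4).
    Then x = 2169 + 6435·1 = 8604, valid modulo lcm(6435, 4) = 25740: x ≡ 8604 (mod 25740).
Verify against each original: 8604 mod 9 = 0, 8604 mod 11 = 2, 8604 mod 13 = 11, 8604 mod 5 = 4, 8604 mod 4 = 0.

x ≡ 8604 (mod 25740).


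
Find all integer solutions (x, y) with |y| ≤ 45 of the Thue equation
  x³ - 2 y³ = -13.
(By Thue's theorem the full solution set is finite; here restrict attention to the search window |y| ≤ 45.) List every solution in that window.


The equation is x³ - 2y³ = -13. For fixed y, x³ = 2·y³ − 13, so a solution requires the RHS to be a perfect cube.
Strategy: iterate y from -45 to 45, compute RHS = 2·y³ − 13, and check whether it is a (positive or negative) perfect cube.
Check small values of y:
  y = 0: RHS = -13 is not a perfect cube.
  y = 1: RHS = -11 is not a perfect cube.
  y = -1: RHS = -15 is not a perfect cube.
  y = 2: RHS = 3 is not a perfect cube.
  y = -2: RHS = -29 is not a perfect cube.
  y = 3: RHS = 41 is not a perfect cube.
  y = -3: RHS = -67 is not a perfect cube.
Continuing the search up to |y| = 45 finds no solutions either.
No (x, y) in the scanned range satisfies the equation.

No integer solutions with |y| ≤ 45.


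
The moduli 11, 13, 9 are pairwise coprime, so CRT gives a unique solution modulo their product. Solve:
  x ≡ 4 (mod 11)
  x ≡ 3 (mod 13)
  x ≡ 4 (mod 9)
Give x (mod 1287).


Moduli 11, 13, 9 are pairwise coprime; by CRT there is a unique solution modulo M = 11 · 13 · 9 = 1287.
Solve pairwise, accumulating the modulus:
  Start with x ≡ 4 (mod 11).
  Combine with x ≡ 3 (mod 13): since gcd(11, 13) = 1, we get a unique residue mod 143.
    Write x = 4 + 11·t and substitute into x ≡ 3 (mod 13): 11·t ≡ 3 − 4 = -1 (mod 13).
    Reduce coefficients mod 13: 11·t ≡ 12 (mod 13).
    The inverse of 11 mod 13 is 6 (since 11·6 = 66 = 5·13 + 1), so t ≡ 6·12 = 72 ≡ 7 (mod 13).
    Then x = 4 + 11·7 = 81, valid modulo lcm(11, 13) = 143: x ≡ 81 (mod 143).
  Combine with x ≡ 4 (mod 9): since gcd(143, 9) = 1, we get a unique residue mod 1287.
    Write x = 81 + 143·t and substitute into x ≡ 4 (mod 9): 143·t ≡ 4 − 81 = -77 (mod 9).
    Reduce coefficients mod 9: 8·t ≡ 4 (mod 9).
    The inverse of 8 mod 9 is 8 (since 8·8 = 64 = 7·9 + 1), so t ≡ 8·4 = 32 ≡ 5 (mod 9).
    Then x = 81 + 143·5 = 796, valid modulo lcm(143, 9) = 1287: x ≡ 796 (mod 1287).
Verify: 796 mod 11 = 4 ✓, 796 mod 13 = 3 ✓, 796 mod 9 = 4 ✓.

x ≡ 796 (mod 1287).


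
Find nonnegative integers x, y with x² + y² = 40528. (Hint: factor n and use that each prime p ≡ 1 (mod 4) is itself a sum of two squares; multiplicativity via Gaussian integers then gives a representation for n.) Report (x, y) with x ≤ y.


Step 1: Factor n = 40528 = 2^4 · 17 · 149.
Step 2: Check the mod-4 condition on each prime factor: 2 = 2 (special); 17 ≡ 1 (mod 4), exponent 1; 149 ≡ 1 (mod 4), exponent 1.
All primes ≡ 3 (mod 4) appear to even exponent (or don't appear), so by the two-squares theorem n IS expressible as a sum of two squares.
Step 3: Build a representation. Group n = k² · m with k = 4 and m = 17 · 149 = 2533 (a product of primes ≡ 1 (mod 4)); a representation of m scales to one of n via (k·x)² + (k·y)² = k²(x² + y²). Each prime p ≡ 1 (mod 4) is itself a sum of two squares; find a² by testing p − a² for a perfect square:
  17: 17 − 1² = 16 = 4² ⇒ 17 = 1² + 4².
  149: 149 − 1² = 148, 149 − 2² = 145, 149 − 3² = 140, 149 − 4² = 133, 149 − 5² = 124, 149 − 6² = 113, 149 − 7² = 100 = 10² ⇒ 149 = 7² + 10².
  Combine using the Brahmagupta–Fibonacci identity (a² + b²)(c² + d²) = (ac − bd)² + (ad + bc)² = (ac + bd)² + (ad − bc)²:
  17 · 149 = 2533: from (1² + 4²)(7² + 10²), take (1·7 − 4·10, 1·10 + 4·7) = (7 − 40, 10 + 28) = (-33, 38); dropping signs (only squares matter) gives (33, 38); check 33² + 38² = 1089 + 1444 = 2533 ✓.
  Scale by k = 4: (4·33, 4·38) = (132, 152).
Step 4: Order so x ≤ y and verify: 132² + 152² = 17424 + 23104 = 40528 = n. ✓

n = 40528 = 132² + 152² (one valid representation with x ≤ y).


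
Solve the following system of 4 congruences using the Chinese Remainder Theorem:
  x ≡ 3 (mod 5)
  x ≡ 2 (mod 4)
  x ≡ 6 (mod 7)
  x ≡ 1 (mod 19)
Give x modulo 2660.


Product of moduli M = 5 · 4 · 7 · 19 = 2660.
Merge one congruence at a time:
  Start: x ≡ 3 (mod 5).
  Combine with x ≡ 2 (mod 4); new modulus lcm = 20.
    Write x = 3 + 5·t and substitute into x ≡ 2 (mod 4): 5·t ≡ 2 − 3 = -1 (mod 4).
    Reduce coefficients mod 4: 1·t ≡ 3 (mod 4).
    So t ≡ 3 (mod 4).
    Then x = 3 + 5·3 = 18, valid modulo lcm(5, 4) = 20: x ≡ 18 (mod 20).
  Combine with x ≡ 6 (mod 7); new modulus lcm = 140.
    Write x = 18 + 20·t and substitute into x ≡ 6 (mod 7): 20·t ≡ 6 − 18 = -12 (mod 7).
    Reduce coefficients mod 7: 6·t ≡ 2 (mod 7).
    The inverse of 6 mod 7 is 6 (since 6·6 = 36 = 5·7 + 1), so t ≡ 6·2 = 12 ≡ 5 (mod 7).
    Then x = 18 + 20·5 = 118, valid modulo lcm(20, 7) = 140: x ≡ 118 (mod 140).
  Combine with x ≡ 1 (mod 19); new modulus lcm = 2660.
    Write x = 118 + 140·t and substitute into x ≡ 1 (mod 19): 140·t ≡ 1 − 118 = -117 (mod 19).
    Reduce coefficients mod 19: 7·t ≡ 16 (mod 19).
    The inverse of 7 mod 19 is 11 (since 7·11 = 77 = 4·19 + 1), so t ≡ 11·16 = 176 ≡ 5 (mod 19).
    Then x = 118 + 140·5 = 818, valid modulo lcm(140, 19) = 2660: x ≡ 818 (mod 2660).
Verify against each original: 818 mod 5 = 3, 818 mod 4 = 2, 818 mod 7 = 6, 818 mod 19 = 1.

x ≡ 818 (mod 2660).


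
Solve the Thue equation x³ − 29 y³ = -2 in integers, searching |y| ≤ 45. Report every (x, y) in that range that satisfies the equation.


The equation is x³ - 29y³ = -2. For fixed y, x³ = 29·y³ − 2, so a solution requires the RHS to be a perfect cube.
Strategy: iterate y from -45 to 45, compute RHS = 29·y³ − 2, and check whether it is a (positive or negative) perfect cube.
Check small values of y:
  y = 0: RHS = -2 is not a perfect cube.
  y = 1: RHS = 27 = (3)³ ⇒ x = 3 works.
  y = -1: RHS = -31 is not a perfect cube.
  y = 2: RHS = 230 is not a perfect cube.
  y = -2: RHS = -234 is not a perfect cube.
  y = 3: RHS = 781 is not a perfect cube.
  y = -3: RHS = -785 is not a perfect cube.
Continuing the search up to |y| = 45 finds no further solutions beyond those listed.
Collected solutions: (3, 1).

Solutions (with |y| ≤ 45): (3, 1).


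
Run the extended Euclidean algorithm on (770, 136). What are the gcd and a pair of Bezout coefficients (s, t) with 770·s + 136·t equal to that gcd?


Euclidean algorithm on (770, 136) — divide until remainder is 0:
  770 = 5 · 136 + 90
  136 = 1 · 90 + 46
  90 = 1 · 46 + 44
  46 = 1 · 44 + 2
  44 = 22 · 2 + 0
gcd(770, 136) = 2.
Track Bezout coefficients alongside the remainders: start with r₀ = 770 = a·1 + b·0 (s = 1, t = 0) and r₁ = 136 = a·0 + b·1 (s = 0, t = 1); each new remainder r_{k+1} = r_{k-1} − q_k·r_k inherits s_{k+1} = s_{k-1} − q_k·s_k, t_{k+1} = t_{k-1} − q_k·t_k, so r_k = a·s_k + b·t_k at every step:
  q = 5: r = 90, s = 1 − 5·0 = 1, t = 0 − 5·1 = -5  (check: 770·1 + 136·(-5) = 90)
  q = 1: r = 46, s = 0 − 1·1 = -1, t = 1 − 1·(-5) = 6  (check: 770·(-1) + 136·6 = 46)
  q = 1: r = 44, s = 1 − 1·(-1) = 2, t = -5 − 1·6 = -11  (check: 770·2 + 136·(-11) = 44)
  q = 1: r = 2, s = -1 − 1·2 = -3, t = 6 − 1·(-11) = 17  (check: 770·(-3) + 136·17 = 2)
The row with r = 2 (the gcd) gives the Bezout coefficients s = -3, t = 17.
Result: 770 · (-3) + 136 · (17) = 2.

gcd(770, 136) = 2; s = -3, t = 17 (check: 770·(-3) + 136·17 = 2).
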